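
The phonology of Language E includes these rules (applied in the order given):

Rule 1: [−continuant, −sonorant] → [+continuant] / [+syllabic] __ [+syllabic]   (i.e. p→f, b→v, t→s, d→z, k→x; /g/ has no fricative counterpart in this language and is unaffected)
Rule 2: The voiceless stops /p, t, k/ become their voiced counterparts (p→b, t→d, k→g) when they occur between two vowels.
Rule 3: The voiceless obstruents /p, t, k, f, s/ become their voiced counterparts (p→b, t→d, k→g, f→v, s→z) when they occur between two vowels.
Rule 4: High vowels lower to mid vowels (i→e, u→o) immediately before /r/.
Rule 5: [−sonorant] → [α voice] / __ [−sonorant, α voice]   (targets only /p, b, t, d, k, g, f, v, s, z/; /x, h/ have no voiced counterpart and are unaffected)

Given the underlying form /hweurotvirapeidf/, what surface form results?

Rule 1 (intervocalic spirantization): /p/ is a stop between vowels /a/ and /e/, so it spirantizes to the fricative [f]. /hweurotvirapeidf/ → hweurotvirafeidf.
Rule 2 (intervocalic voicing): no segment meets the environment; /hweurotvirafeidf/ is unchanged.
Rule 3 (intervocalic voicing): /f/ is a voiceless obstruent between vowels /a/ and /e/, so it voices to [v]. /hweurotvirafeidf/ → hweurotviraveidf.
Rule 4 (pre-rhotic lowering): /u/ is a high vowel immediately before /r/, so it lowers to [o]. /i/ is a high vowel immediately before /r/, so it lowers to [e]. /hweurotviraveidf/ → hweorotveraveidf.
Rule 5 (regressive voicing assimilation): /t/ precedes the voiced obstruent /v/, so it voices to [d] by assimilation. /d/ precedes the voiceless obstruent /f/, so it devoices to [t] by assimilation. /hweorotveraveidf/ → hweorodveraveitf.

hweorodveraveitf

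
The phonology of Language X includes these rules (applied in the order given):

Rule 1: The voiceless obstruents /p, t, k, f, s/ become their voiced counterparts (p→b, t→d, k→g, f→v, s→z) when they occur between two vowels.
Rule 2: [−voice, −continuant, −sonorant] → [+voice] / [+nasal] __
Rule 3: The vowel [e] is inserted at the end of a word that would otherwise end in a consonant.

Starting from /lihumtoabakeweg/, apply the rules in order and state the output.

lihumdoabagewege

Rule 1 (intervocalic voicing): /k/ is a voiceless obstruent between vowels /a/ and /e/, so it voices to [g]. /lihumtoabakeweg/ → lihumtoabageweg.
Rule 2 (post-nasal voicing): /t/ is a voiceless stop immediately after the nasal /m/, so it voices to [d]. /lihumtoabageweg/ → lihumdoabageweg.
Rule 3 (final e-epenthesis): the form ends in the consonant /g/, so [e] is inserted word-finally. /lihumdoabageweg/ → lihumdoabagewege.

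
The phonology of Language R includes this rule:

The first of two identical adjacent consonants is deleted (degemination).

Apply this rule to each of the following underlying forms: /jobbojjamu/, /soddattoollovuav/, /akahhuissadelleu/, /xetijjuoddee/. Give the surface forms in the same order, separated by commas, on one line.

jobojamu, sodatoolovuav, akahuisadeleu, xetijuodee

/jobbojjamu/: /bb/ is a geminate; the first /b/ deletes. /jj/ is a geminate; the first /j/ deletes. → [jobojamu].
/soddattoollovuav/: /dd/ is a geminate; the first /d/ deletes. /tt/ is a geminate; the first /t/ deletes. /ll/ is a geminate; the first /l/ deletes. → [sodatoolovuav].
/akahhuissadelleu/: /hh/ is a geminate; the first /h/ deletes. /ss/ is a geminate; the first /s/ deletes. /ll/ is a geminate; the first /l/ deletes. → [akahuisadeleu].
/xetijjuoddee/: /jj/ is a geminate; the first /j/ deletes. /dd/ is a geminate; the first /d/ deletes. → [xetijuodee].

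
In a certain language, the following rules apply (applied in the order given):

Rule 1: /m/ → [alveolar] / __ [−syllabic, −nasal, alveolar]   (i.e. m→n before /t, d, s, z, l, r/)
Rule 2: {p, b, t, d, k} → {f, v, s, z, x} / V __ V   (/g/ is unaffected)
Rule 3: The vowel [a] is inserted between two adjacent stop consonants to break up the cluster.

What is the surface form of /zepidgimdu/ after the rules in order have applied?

zefidagindu

Rule 1 (nasal place assimilation): /m/ precedes the alveolar consonant /d/, so it assimilates in place to [n]. /zepidgimdu/ → zepidgindu.
Rule 2 (intervocalic spirantization): /p/ is a stop between vowels /e/ and /i/, so it spirantizes to the fricative [f]. /zepidgindu/ → zefidgindu.
Rule 3 (stop-cluster a-epenthesis): /d/ and /g/ form a stop–stop cluster, so [a] is inserted between them. /zefidgindu/ → zefidagindu.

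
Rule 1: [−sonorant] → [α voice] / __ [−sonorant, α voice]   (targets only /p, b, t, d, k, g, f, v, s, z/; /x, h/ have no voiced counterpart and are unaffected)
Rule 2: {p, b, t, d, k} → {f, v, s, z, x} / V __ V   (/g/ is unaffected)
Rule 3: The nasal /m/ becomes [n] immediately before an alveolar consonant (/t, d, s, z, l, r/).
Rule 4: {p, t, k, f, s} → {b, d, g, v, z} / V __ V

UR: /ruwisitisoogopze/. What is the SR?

ruwizizizoogobze

Rule 1 (regressive voicing assimilation): /p/ precedes the voiced obstruent /z/, so it voices to [b] by assimilation. /ruwisitisoogopze/ → ruwisitisoogobze.
Rule 2 (intervocalic spirantization): /t/ is a stop between vowels /i/ and /i/, so it spirantizes to the fricative [s]. /ruwisitisoogobze/ → ruwisisisoogobze.
Rule 3 (nasal place assimilation): no segment meets the environment; /ruwisisisoogobze/ is unchanged.
Rule 4 (intervocalic voicing): /s/ is a voiceless obstruent between vowels /i/ and /i/, so it voices to [z]. /s/ is a voiceless obstruent between vowels /i/ and /i/, so it voices to [z]. /s/ is a voiceless obstruent between vowels /i/ and /o/, so it voices to [z]. /ruwisisisoogobze/ → ruwizizizoogobze.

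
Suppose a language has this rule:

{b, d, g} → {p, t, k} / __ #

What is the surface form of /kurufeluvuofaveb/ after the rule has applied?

kurufeluvuofavep

/b/ is a voiced stop in word-final position, so it devoices to [p].
Surface form: [kurufeluvuofavep].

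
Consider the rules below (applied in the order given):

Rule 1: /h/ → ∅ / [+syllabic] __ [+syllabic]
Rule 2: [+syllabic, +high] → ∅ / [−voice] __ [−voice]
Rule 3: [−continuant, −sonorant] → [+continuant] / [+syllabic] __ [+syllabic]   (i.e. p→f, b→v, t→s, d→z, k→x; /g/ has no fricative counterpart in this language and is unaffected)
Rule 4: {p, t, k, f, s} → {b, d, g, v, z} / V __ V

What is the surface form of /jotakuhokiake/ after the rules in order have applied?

Rule 1 (intervocalic h-deletion): /h/ occurs between vowels /u/ and /o/, so it deletes. /jotakuhokiake/ → jotakuokiake.
Rule 2 (high vowel syncope): no segment meets the environment; /jotakuokiake/ is unchanged.
Rule 3 (intervocalic spirantization): /t/ is a stop between vowels /o/ and /a/, so it spirantizes to the fricative [s]. /k/ is a stop between vowels /a/ and /u/, so it spirantizes to the fricative [x]. /k/ is a stop between vowels /o/ and /i/, so it spirantizes to the fricative [x]. /k/ is a stop between vowels /a/ and /e/, so it spirantizes to the fricative [x]. /jotakuokiake/ → josaxuoxiaxe.
Rule 4 (intervocalic voicing): /s/ is a voiceless obstruent between vowels /o/ and /a/, so it voices to [z]. /josaxuoxiaxe/ → jozaxuoxiaxe.

jozaxuoxiaxe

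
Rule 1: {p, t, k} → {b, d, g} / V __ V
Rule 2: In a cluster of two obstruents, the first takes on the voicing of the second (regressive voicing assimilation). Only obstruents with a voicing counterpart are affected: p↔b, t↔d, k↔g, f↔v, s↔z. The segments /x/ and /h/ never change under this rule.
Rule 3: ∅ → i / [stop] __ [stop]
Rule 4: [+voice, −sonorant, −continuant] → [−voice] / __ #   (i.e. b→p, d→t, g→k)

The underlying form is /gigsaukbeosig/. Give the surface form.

giksaugibeosik

Rule 1 (intervocalic voicing): no segment meets the environment; /gigsaukbeosig/ is unchanged.
Rule 2 (regressive voicing assimilation): /g/ precedes the voiceless obstruent /s/, so it devoices to [k] by assimilation. /k/ precedes the voiced obstruent /b/, so it voices to [g] by assimilation. /gigsaukbeosig/ → giksaugbeosig.
Rule 3 (stop-cluster i-epenthesis): /g/ and /b/ form a stop–stop cluster, so [i] is inserted between them. /giksaugbeosig/ → giksaugibeosig.
Rule 4 (final devoicing): /g/ is a voiced stop in word-final position, so it devoices to [k]. /giksaugibeosig/ → giksaugibeosik.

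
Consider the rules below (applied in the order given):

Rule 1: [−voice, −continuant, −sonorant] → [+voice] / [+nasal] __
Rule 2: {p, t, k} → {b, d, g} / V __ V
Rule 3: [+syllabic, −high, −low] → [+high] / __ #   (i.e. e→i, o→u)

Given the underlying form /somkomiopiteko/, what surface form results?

somgomiobidegu

Rule 1 (post-nasal voicing): /k/ is a voiceless stop immediately after the nasal /m/, so it voices to [g]. /somkomiopiteko/ → somgomiopiteko.
Rule 2 (intervocalic voicing): /p/ is a voiceless stop between vowels /o/ and /i/, so it voices to [b]. /t/ is a voiceless stop between vowels /i/ and /e/, so it voices to [d]. /k/ is a voiceless stop between vowels /e/ and /o/, so it voices to [g]. /somgomiopiteko/ → somgomiobidego.
Rule 3 (final vowel raising): /o/ is a mid vowel in word-final position, so it raises to [u]. /somgomiobidego/ → somgomiobidegu.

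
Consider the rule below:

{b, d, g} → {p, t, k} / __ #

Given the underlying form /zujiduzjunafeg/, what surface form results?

zujiduzjunafek

Scanning /zujiduzjunafeg/: /d/ at position 5 is not in the conditioning environment; /g/ is a voiced stop in word-final position, so it devoices to [k].
Result: [zujiduzjunafek].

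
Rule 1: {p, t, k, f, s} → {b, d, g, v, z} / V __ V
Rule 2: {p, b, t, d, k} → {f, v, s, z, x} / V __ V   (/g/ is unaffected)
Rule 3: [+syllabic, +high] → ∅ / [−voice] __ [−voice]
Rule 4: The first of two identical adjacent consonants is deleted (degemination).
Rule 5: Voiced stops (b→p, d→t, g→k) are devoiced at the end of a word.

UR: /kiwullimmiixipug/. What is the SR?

kiwulimiixivuk

Rule 1 (intervocalic voicing): /p/ is a voiceless obstruent between vowels /i/ and /u/, so it voices to [b]. /kiwullimmiixipug/ → kiwullimmiixibug.
Rule 2 (intervocalic spirantization): /b/ is a stop between vowels /i/ and /u/, so it spirantizes to the fricative [v]. /kiwullimmiixibug/ → kiwullimmiixivug.
Rule 3 (high vowel syncope): no segment meets the environment; /kiwullimmiixivug/ is unchanged.
Rule 4 (degemination): /ll/ is a geminate; the first /l/ deletes. /mm/ is a geminate; the first /m/ deletes. /kiwullimmiixivug/ → kiwulimiixivug.
Rule 5 (final devoicing): /g/ is a voiced stop in word-final position, so it devoices to [k]. /kiwulimiixivug/ → kiwulimiixivuk.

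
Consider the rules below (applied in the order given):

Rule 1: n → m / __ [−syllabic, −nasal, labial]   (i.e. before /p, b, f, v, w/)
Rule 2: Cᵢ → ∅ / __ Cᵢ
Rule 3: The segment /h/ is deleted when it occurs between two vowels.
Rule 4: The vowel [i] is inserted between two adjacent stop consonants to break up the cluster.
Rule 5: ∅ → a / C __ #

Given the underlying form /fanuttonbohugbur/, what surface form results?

fanutombougibura

Rule 1 (nasal place assimilation): /n/ precedes the labial consonant /b/, so it assimilates in place to [m]. /fanuttonbohugbur/ → fanuttombohugbur.
Rule 2 (degemination): /tt/ is a geminate; the first /t/ deletes. /fanuttombohugbur/ → fanutombohugbur.
Rule 3 (intervocalic h-deletion): /h/ occurs between vowels /o/ and /u/, so it deletes. /fanutombohugbur/ → fanutombougbur.
Rule 4 (stop-cluster i-epenthesis): /g/ and /b/ form a stop–stop cluster, so [i] is inserted between them. /fanutombougbur/ → fanutombougibur.
Rule 5 (final a-epenthesis): the form ends in the consonant /r/, so [a] is inserted word-finally. /fanutombougibur/ → fanutombougibura.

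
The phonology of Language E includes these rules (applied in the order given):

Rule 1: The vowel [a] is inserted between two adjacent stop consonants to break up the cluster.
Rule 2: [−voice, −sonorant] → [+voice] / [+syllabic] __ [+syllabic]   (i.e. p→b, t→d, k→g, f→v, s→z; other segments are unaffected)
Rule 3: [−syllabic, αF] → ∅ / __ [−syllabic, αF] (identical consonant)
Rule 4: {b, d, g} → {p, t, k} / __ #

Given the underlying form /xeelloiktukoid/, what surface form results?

xeeloigadugoit

Rule 1 (stop-cluster a-epenthesis): /k/ and /t/ form a stop–stop cluster, so [a] is inserted between them. /xeelloiktukoid/ → xeelloikatukoid.
Rule 2 (intervocalic voicing): /k/ is a voiceless obstruent between vowels /i/ and /a/, so it voices to [g]. /t/ is a voiceless obstruent between vowels /a/ and /u/, so it voices to [d]. /k/ is a voiceless obstruent between vowels /u/ and /o/, so it voices to [g]. /xeelloikatukoid/ → xeelloigadugoid.
Rule 3 (degemination): /ll/ is a geminate; the first /l/ deletes. /xeelloigadugoid/ → xeeloigadugoid.
Rule 4 (final devoicing): /d/ is a voiced stop in word-final position, so it devoices to [t]. /xeeloigadugoid/ → xeeloigadugoit.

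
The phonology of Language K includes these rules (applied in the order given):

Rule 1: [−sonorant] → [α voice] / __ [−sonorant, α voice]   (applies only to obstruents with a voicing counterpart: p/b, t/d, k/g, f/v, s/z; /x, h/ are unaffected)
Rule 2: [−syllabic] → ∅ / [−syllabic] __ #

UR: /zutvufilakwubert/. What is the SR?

Rule 1 (regressive voicing assimilation): /t/ precedes the voiced obstruent /v/, so it voices to [d] by assimilation. /zutvufilakwubert/ → zudvufilakwubert.
Rule 2 (final cluster simplification): /t/ is the second consonant of a word-final cluster /rt/, so it deletes. /zudvufilakwubert/ → zudvufilakwuber.

zudvufilakwuber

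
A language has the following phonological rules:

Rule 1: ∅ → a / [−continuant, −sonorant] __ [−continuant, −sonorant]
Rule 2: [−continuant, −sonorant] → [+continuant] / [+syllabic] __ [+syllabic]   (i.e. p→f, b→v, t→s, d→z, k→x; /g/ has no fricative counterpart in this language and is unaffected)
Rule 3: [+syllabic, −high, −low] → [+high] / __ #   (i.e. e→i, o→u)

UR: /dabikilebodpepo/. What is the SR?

Rule 1 (stop-cluster a-epenthesis): /d/ and /p/ form a stop–stop cluster, so [a] is inserted between them. /dabikilebodpepo/ → dabikilebodapepo.
Rule 2 (intervocalic spirantization): /b/ is a stop between vowels /a/ and /i/, so it spirantizes to the fricative [v]. /k/ is a stop between vowels /i/ and /i/, so it spirantizes to the fricative [x]. /b/ is a stop between vowels /e/ and /o/, so it spirantizes to the fricative [v]. /d/ is a stop between vowels /o/ and /a/, so it spirantizes to the fricative [z]. /p/ is a stop between vowels /a/ and /e/, so it spirantizes to the fricative [f]. /p/ is a stop between vowels /e/ and /o/, so it spirantizes to the fricative [f]. /dabikilebodapepo/ → davixilevozafefo.
Rule 3 (final vowel raising): /o/ is a mid vowel in word-final position, so it raises to [u]. /davixilevozafefo/ → davixilevozafefu.

davixilevozafefu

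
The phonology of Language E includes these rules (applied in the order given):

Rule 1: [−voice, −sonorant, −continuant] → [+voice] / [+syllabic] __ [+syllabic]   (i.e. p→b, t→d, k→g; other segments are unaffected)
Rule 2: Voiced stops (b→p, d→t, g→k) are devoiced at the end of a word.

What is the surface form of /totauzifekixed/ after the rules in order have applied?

Rule 1 (intervocalic voicing): /t/ is a voiceless stop between vowels /o/ and /a/, so it voices to [d]. /k/ is a voiceless stop between vowels /e/ and /i/, so it voices to [g]. /totauzifekixed/ → todauzifegixed.
Rule 2 (final devoicing): /d/ is a voiced stop in word-final position, so it devoices to [t]. /todauzifegixed/ → todauzifegixet.

todauzifegixet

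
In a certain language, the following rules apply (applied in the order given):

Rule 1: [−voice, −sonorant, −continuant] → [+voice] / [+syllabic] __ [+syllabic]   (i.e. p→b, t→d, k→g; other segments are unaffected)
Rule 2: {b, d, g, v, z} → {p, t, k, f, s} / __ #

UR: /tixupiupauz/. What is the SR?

tixubiubaus

Rule 1 (intervocalic voicing): /p/ is a voiceless stop between vowels /u/ and /i/, so it voices to [b]. /p/ is a voiceless stop between vowels /u/ and /a/, so it voices to [b]. /tixupiupauz/ → tixubiubauz.
Rule 2 (final devoicing): /z/ is a voiced obstruent in word-final position, so it devoices to [s]. /tixubiubauz/ → tixubiubaus.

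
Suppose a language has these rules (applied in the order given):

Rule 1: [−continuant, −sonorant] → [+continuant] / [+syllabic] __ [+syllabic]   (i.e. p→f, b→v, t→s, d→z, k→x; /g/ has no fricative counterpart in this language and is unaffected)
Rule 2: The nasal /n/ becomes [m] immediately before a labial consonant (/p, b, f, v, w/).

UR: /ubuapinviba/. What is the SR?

uvuafimviva

Rule 1 (intervocalic spirantization): /b/ is a stop between vowels /u/ and /u/, so it spirantizes to the fricative [v]. /p/ is a stop between vowels /a/ and /i/, so it spirantizes to the fricative [f]. /b/ is a stop between vowels /i/ and /a/, so it spirantizes to the fricative [v]. /ubuapinviba/ → uvuafinviva.
Rule 2 (nasal place assimilation): /n/ precedes the labial consonant /v/, so it assimilates in place to [m]. /uvuafinviva/ → uvuafimviva.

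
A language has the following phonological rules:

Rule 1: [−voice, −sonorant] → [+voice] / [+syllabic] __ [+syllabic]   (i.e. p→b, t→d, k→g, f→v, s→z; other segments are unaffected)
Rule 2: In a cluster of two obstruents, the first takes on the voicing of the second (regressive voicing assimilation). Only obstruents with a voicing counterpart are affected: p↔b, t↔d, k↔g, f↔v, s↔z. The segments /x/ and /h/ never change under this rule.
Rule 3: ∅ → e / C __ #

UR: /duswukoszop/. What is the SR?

duswugozzope

Rule 1 (intervocalic voicing): /k/ is a voiceless obstruent between vowels /u/ and /o/, so it voices to [g]. /duswukoszop/ → duswugoszop.
Rule 2 (regressive voicing assimilation): /s/ precedes the voiced obstruent /z/, so it voices to [z] by assimilation. /duswugoszop/ → duswugozzop.
Rule 3 (final e-epenthesis): the form ends in the consonant /p/, so [e] is inserted word-finally. /duswugozzop/ → duswugozzope.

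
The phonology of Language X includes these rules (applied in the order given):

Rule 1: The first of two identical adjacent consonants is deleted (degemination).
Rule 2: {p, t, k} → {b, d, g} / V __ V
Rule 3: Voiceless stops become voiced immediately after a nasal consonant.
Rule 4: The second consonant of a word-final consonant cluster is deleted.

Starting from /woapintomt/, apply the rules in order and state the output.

Rule 1 (degemination): no segment meets the environment; /woapintomt/ is unchanged.
Rule 2 (intervocalic voicing): /p/ is a voiceless stop between vowels /a/ and /i/, so it voices to [b]. /woapintomt/ → woabintomt.
Rule 3 (post-nasal voicing): /t/ is a voiceless stop immediately after the nasal /n/, so it voices to [d]. /t/ is a voiceless stop immediately after the nasal /m/, so it voices to [d]. /woabintomt/ → woabindomd.
Rule 4 (final cluster simplification): /d/ is the second consonant of a word-final cluster /md/, so it deletes. /woabindomd/ → woabindom.

woabindom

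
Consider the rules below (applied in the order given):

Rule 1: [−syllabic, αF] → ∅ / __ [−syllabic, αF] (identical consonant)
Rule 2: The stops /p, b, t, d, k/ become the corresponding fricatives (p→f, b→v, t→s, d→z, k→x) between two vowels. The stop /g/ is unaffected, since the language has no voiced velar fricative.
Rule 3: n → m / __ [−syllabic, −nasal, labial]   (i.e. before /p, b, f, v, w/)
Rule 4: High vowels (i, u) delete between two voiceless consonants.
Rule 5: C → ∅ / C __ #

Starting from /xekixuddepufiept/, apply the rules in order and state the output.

Rule 1 (degemination): /dd/ is a geminate; the first /d/ deletes. /xekixuddepufiept/ → xekixudepufiept.
Rule 2 (intervocalic spirantization): /k/ is a stop between vowels /e/ and /i/, so it spirantizes to the fricative [x]. /d/ is a stop between vowels /u/ and /e/, so it spirantizes to the fricative [z]. /p/ is a stop between vowels /e/ and /u/, so it spirantizes to the fricative [f]. /xekixudepufiept/ → xexixuzefufiept.
Rule 3 (nasal place assimilation): no segment meets the environment; /xexixuzefufiept/ is unchanged.
Rule 4 (high vowel syncope): /i/ is a high vowel flanked by voiceless consonants /x/ and /x/, so it deletes. /u/ is a high vowel flanked by voiceless consonants /f/ and /f/, so it deletes. /xexixuzefufiept/ → xexxuzeffiept.
Rule 5 (final cluster simplification): /t/ is the second consonant of a word-final cluster /pt/, so it deletes. /xexxuzeffiept/ → xexxuzeffiep.

xexxuzeffiep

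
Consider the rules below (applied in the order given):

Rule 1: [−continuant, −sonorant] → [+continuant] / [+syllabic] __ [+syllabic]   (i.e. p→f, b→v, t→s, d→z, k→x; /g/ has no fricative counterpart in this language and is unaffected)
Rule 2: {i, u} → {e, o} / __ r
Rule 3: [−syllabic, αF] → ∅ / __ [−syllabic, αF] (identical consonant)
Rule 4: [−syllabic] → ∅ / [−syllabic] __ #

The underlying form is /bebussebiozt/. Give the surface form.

bevusevioz

Rule 1 (intervocalic spirantization): /b/ is a stop between vowels /e/ and /u/, so it spirantizes to the fricative [v]. /b/ is a stop between vowels /e/ and /i/, so it spirantizes to the fricative [v]. /bebussebiozt/ → bevusseviozt.
Rule 2 (pre-rhotic lowering): no segment meets the environment; /bevusseviozt/ is unchanged.
Rule 3 (degemination): /ss/ is a geminate; the first /s/ deletes. /bevusseviozt/ → bevuseviozt.
Rule 4 (final cluster simplification): /t/ is the second consonant of a word-final cluster /zt/, so it deletes. /bevuseviozt/ → bevusevioz.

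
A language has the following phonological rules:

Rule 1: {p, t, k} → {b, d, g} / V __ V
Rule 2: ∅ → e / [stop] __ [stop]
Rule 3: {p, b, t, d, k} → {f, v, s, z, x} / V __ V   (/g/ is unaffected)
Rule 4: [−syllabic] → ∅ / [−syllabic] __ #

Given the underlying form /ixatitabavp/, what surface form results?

Rule 1 (intervocalic voicing): /t/ is a voiceless stop between vowels /a/ and /i/, so it voices to [d]. /t/ is a voiceless stop between vowels /i/ and /a/, so it voices to [d]. /ixatitabavp/ → ixadidabavp.
Rule 2 (stop-cluster e-epenthesis): no segment meets the environment; /ixadidabavp/ is unchanged.
Rule 3 (intervocalic spirantization): /d/ is a stop between vowels /a/ and /i/, so it spirantizes to the fricative [z]. /d/ is a stop between vowels /i/ and /a/, so it spirantizes to the fricative [z]. /b/ is a stop between vowels /a/ and /a/, so it spirantizes to the fricative [v]. /ixadidabavp/ → ixazizavavp.
Rule 4 (final cluster simplification): /p/ is the second consonant of a word-final cluster /vp/, so it deletes. /ixazizavavp/ → ixazizavav.

ixazizavav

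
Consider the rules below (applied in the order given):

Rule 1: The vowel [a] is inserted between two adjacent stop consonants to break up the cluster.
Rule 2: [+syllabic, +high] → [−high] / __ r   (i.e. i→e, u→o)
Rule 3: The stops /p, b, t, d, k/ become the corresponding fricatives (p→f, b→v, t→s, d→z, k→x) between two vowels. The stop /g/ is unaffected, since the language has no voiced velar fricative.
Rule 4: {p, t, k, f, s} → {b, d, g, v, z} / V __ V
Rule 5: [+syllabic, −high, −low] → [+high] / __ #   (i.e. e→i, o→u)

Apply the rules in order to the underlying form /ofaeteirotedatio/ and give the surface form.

Rule 1 (stop-cluster a-epenthesis): no segment meets the environment; /ofaeteirotedatio/ is unchanged.
Rule 2 (pre-rhotic lowering): /i/ is a high vowel immediately before /r/, so it lowers to [e]. /ofaeteirotedatio/ → ofaeteerotedatio.
Rule 3 (intervocalic spirantization): /t/ is a stop between vowels /e/ and /e/, so it spirantizes to the fricative [s]. /t/ is a stop between vowels /o/ and /e/, so it spirantizes to the fricative [s]. /d/ is a stop between vowels /e/ and /a/, so it spirantizes to the fricative [z]. /t/ is a stop between vowels /a/ and /i/, so it spirantizes to the fricative [s]. /ofaeteerotedatio/ → ofaeseerosezasio.
Rule 4 (intervocalic voicing): /f/ is a voiceless obstruent between vowels /o/ and /a/, so it voices to [v]. /s/ is a voiceless obstruent between vowels /e/ and /e/, so it voices to [z]. /s/ is a voiceless obstruent between vowels /o/ and /e/, so it voices to [z]. /s/ is a voiceless obstruent between vowels /a/ and /i/, so it voices to [z]. /ofaeseerosezasio/ → ovaezeerozezazio.
Rule 5 (final vowel raising): /o/ is a mid vowel in word-final position, so it raises to [u]. /ovaezeerozezazio/ → ovaezeerozezaziu.

ovaezeerozezaziu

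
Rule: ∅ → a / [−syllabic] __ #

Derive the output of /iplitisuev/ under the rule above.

iplitisueva

the form ends in the consonant /v/, so [a] is inserted word-finally.
Surface form: [iplitisueva].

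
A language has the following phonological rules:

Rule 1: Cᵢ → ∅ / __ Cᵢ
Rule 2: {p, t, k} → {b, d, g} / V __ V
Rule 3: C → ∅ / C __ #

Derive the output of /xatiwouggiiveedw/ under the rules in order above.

Rule 1 (degemination): /gg/ is a geminate; the first /g/ deletes. /xatiwouggiiveedw/ → xatiwougiiveedw.
Rule 2 (intervocalic voicing): /t/ is a voiceless stop between vowels /a/ and /i/, so it voices to [d]. /xatiwougiiveedw/ → xadiwougiiveedw.
Rule 3 (final cluster simplification): /w/ is the second consonant of a word-final cluster /dw/, so it deletes. /xadiwougiiveedw/ → xadiwougiiveed.

xadiwougiiveed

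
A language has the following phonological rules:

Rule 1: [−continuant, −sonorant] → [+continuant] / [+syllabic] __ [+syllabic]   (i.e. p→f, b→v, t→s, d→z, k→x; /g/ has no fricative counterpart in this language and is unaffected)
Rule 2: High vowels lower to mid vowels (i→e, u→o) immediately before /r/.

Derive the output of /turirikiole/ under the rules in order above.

torerixiole

Rule 1 (intervocalic spirantization): /k/ is a stop between vowels /i/ and /i/, so it spirantizes to the fricative [x]. /turirikiole/ → turirixiole.
Rule 2 (pre-rhotic lowering): /u/ is a high vowel immediately before /r/, so it lowers to [o]. /i/ is a high vowel immediately before /r/, so it lowers to [e]. /turirixiole/ → torerixiole.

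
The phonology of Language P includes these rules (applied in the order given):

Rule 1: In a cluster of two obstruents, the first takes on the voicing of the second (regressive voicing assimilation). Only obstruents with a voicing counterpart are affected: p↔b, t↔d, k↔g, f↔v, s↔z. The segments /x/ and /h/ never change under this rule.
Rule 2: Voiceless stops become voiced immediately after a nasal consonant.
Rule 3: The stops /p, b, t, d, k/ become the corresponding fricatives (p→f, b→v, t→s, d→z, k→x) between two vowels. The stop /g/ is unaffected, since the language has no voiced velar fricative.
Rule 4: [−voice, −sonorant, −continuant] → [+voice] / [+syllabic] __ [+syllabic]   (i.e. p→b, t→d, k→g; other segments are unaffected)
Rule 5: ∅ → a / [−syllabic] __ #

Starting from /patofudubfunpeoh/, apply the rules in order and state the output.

pasofuzupfunbeoha

Rule 1 (regressive voicing assimilation): /b/ precedes the voiceless obstruent /f/, so it devoices to [p] by assimilation. /patofudubfunpeoh/ → patofudupfunpeoh.
Rule 2 (post-nasal voicing): /p/ is a voiceless stop immediately after the nasal /n/, so it voices to [b]. /patofudupfunpeoh/ → patofudupfunbeoh.
Rule 3 (intervocalic spirantization): /t/ is a stop between vowels /a/ and /o/, so it spirantizes to the fricative [s]. /d/ is a stop between vowels /u/ and /u/, so it spirantizes to the fricative [z]. /patofudupfunbeoh/ → pasofuzupfunbeoh.
Rule 4 (intervocalic voicing): no segment meets the environment; /pasofuzupfunbeoh/ is unchanged.
Rule 5 (final a-epenthesis): the form ends in the consonant /h/, so [a] is inserted word-finally. /pasofuzupfunbeoh/ → pasofuzupfunbeoha.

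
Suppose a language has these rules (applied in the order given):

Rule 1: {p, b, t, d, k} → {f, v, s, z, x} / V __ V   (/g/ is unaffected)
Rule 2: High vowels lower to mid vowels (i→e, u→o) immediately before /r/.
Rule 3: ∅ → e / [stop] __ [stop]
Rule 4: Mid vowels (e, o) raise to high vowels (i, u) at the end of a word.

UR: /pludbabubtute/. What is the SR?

Rule 1 (intervocalic spirantization): /b/ is a stop between vowels /a/ and /u/, so it spirantizes to the fricative [v]. /t/ is a stop between vowels /u/ and /e/, so it spirantizes to the fricative [s]. /pludbabubtute/ → pludbavubtuse.
Rule 2 (pre-rhotic lowering): no segment meets the environment; /pludbavubtuse/ is unchanged.
Rule 3 (stop-cluster e-epenthesis): /d/ and /b/ form a stop–stop cluster, so [e] is inserted between them. /b/ and /t/ form a stop–stop cluster, so [e] is inserted between them. /pludbavubtuse/ → pludebavubetuse.
Rule 4 (final vowel raising): /e/ is a mid vowel in word-final position, so it raises to [i]. /pludebavubetuse/ → pludebavubetusi.

pludebavubetusi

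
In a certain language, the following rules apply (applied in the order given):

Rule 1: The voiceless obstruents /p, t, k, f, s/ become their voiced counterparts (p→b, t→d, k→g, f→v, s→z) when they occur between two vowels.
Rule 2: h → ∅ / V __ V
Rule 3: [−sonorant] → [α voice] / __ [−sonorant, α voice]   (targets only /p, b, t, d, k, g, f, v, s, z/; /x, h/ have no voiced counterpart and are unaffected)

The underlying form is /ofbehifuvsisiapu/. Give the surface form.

Rule 1 (intervocalic voicing): /f/ is a voiceless obstruent between vowels /i/ and /u/, so it voices to [v]. /s/ is a voiceless obstruent between vowels /i/ and /i/, so it voices to [z]. /p/ is a voiceless obstruent between vowels /a/ and /u/, so it voices to [b]. /ofbehifuvsisiapu/ → ofbehivuvsiziabu.
Rule 2 (intervocalic h-deletion): /h/ occurs between vowels /e/ and /i/, so it deletes. /ofbehivuvsiziabu/ → ofbeivuvsiziabu.
Rule 3 (regressive voicing assimilation): /f/ precedes the voiced obstruent /b/, so it voices to [v] by assimilation. /v/ precedes the voiceless obstruent /s/, so it devoices to [f] by assimilation. /ofbeivuvsiziabu/ → ovbeivufsiziabu.

ovbeivufsiziabu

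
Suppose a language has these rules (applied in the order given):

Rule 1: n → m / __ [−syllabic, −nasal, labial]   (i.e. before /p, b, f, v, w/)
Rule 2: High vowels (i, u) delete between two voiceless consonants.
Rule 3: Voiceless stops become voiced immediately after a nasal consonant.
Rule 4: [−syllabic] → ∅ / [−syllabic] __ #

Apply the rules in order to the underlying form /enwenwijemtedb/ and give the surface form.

emwemwijemded

Rule 1 (nasal place assimilation): /n/ precedes the labial consonant /w/, so it assimilates in place to [m]. /n/ precedes the labial consonant /w/, so it assimilates in place to [m]. /enwenwijemtedb/ → emwemwijemtedb.
Rule 2 (high vowel syncope): no segment meets the environment; /emwemwijemtedb/ is unchanged.
Rule 3 (post-nasal voicing): /t/ is a voiceless stop immediately after the nasal /m/, so it voices to [d]. /emwemwijemtedb/ → emwemwijemdedb.
Rule 4 (final cluster simplification): /b/ is the second consonant of a word-final cluster /db/, so it deletes. /emwemwijemdedb/ → emwemwijemded.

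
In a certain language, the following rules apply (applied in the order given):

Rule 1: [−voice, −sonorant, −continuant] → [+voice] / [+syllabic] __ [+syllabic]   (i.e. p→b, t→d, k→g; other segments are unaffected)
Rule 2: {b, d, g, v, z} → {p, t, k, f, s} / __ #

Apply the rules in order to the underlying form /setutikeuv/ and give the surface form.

sedudigeuf

Rule 1 (intervocalic voicing): /t/ is a voiceless stop between vowels /e/ and /u/, so it voices to [d]. /t/ is a voiceless stop between vowels /u/ and /i/, so it voices to [d]. /k/ is a voiceless stop between vowels /i/ and /e/, so it voices to [g]. /setutikeuv/ → sedudigeuv.
Rule 2 (final devoicing): /v/ is a voiced obstruent in word-final position, so it devoices to [f]. /sedudigeuv/ → sedudigeuf.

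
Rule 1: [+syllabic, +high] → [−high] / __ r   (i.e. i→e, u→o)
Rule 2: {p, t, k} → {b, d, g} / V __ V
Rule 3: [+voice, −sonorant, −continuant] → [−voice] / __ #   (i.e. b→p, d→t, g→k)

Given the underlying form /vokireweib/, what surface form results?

vogereweip

Rule 1 (pre-rhotic lowering): /i/ is a high vowel immediately before /r/, so it lowers to [e]. /vokireweib/ → vokereweib.
Rule 2 (intervocalic voicing): /k/ is a voiceless stop between vowels /o/ and /e/, so it voices to [g]. /vokereweib/ → vogereweib.
Rule 3 (final devoicing): /b/ is a voiced stop in word-final position, so it devoices to [p]. /vogereweib/ → vogereweip.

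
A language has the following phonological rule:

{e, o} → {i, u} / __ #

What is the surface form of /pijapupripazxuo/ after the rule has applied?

pijapupripazxuu

/o/ is a mid vowel in word-final position, so it raises to [u].
Surface form: [pijapupripazxuu].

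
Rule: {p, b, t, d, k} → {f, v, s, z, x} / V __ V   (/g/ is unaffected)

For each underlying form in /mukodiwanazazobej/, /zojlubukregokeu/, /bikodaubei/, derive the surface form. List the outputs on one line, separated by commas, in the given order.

/mukodiwanazazobej/: /k/ is a stop between vowels /u/ and /o/, so it spirantizes to the fricative [x]. /d/ is a stop between vowels /o/ and /i/, so it spirantizes to the fricative [z]. /b/ is a stop between vowels /o/ and /e/, so it spirantizes to the fricative [v]. → [muxoziwanazazovej].
/zojlubukregokeu/: /b/ is a stop between vowels /u/ and /u/, so it spirantizes to the fricative [v]. /k/ is a stop between vowels /o/ and /e/, so it spirantizes to the fricative [x]. → [zojluvukregoxeu].
/bikodaubei/: /k/ is a stop between vowels /i/ and /o/, so it spirantizes to the fricative [x]. /d/ is a stop between vowels /o/ and /a/, so it spirantizes to the fricative [z]. /b/ is a stop between vowels /u/ and /e/, so it spirantizes to the fricative [v]. → [bixozauvei].

muxoziwanazazovej, zojluvukregoxeu, bixozauvei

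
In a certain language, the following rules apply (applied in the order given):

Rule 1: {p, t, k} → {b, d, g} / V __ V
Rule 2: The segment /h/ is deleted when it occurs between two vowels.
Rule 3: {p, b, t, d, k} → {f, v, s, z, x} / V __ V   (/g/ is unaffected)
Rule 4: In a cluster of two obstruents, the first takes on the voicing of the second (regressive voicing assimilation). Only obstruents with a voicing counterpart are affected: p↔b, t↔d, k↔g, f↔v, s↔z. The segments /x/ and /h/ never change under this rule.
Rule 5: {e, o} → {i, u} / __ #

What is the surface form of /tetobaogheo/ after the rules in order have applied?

Rule 1 (intervocalic voicing): /t/ is a voiceless stop between vowels /e/ and /o/, so it voices to [d]. /tetobaogheo/ → tedobaogheo.
Rule 2 (intervocalic h-deletion): no segment meets the environment; /tedobaogheo/ is unchanged.
Rule 3 (intervocalic spirantization): /d/ is a stop between vowels /e/ and /o/, so it spirantizes to the fricative [z]. /b/ is a stop between vowels /o/ and /a/, so it spirantizes to the fricative [v]. /tedobaogheo/ → tezovaogheo.
Rule 4 (regressive voicing assimilation): /g/ precedes the voiceless obstruent /h/, so it devoices to [k] by assimilation. /tezovaogheo/ → tezovaokheo.
Rule 5 (final vowel raising): /o/ is a mid vowel in word-final position, so it raises to [u]. /tezovaokheo/ → tezovaokheu.

tezovaokheu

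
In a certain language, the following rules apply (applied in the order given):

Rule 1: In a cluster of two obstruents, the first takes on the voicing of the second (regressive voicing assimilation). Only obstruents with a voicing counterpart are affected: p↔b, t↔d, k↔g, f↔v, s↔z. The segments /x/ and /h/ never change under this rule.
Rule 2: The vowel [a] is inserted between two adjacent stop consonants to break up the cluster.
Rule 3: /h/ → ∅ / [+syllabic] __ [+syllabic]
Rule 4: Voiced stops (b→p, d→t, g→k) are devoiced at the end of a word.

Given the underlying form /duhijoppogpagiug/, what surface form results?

duijopapokapagiuk

Rule 1 (regressive voicing assimilation): /g/ precedes the voiceless obstruent /p/, so it devoices to [k] by assimilation. /duhijoppogpagiug/ → duhijoppokpagiug.
Rule 2 (stop-cluster a-epenthesis): /p/ and /p/ form a stop–stop cluster, so [a] is inserted between them. /k/ and /p/ form a stop–stop cluster, so [a] is inserted between them. /duhijoppokpagiug/ → duhijopapokapagiug.
Rule 3 (intervocalic h-deletion): /h/ occurs between vowels /u/ and /i/, so it deletes. /duhijopapokapagiug/ → duijopapokapagiug.
Rule 4 (final devoicing): /g/ is a voiced stop in word-final position, so it devoices to [k]. /duijopapokapagiug/ → duijopapokapagiuk.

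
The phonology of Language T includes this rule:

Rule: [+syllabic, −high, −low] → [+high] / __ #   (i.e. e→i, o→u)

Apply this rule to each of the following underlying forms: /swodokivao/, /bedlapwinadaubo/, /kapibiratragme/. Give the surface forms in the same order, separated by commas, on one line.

/swodokivao/: /o/ is a mid vowel in word-final position, so it raises to [u]. → [swodokivau].
/bedlapwinadaubo/: /o/ is a mid vowel in word-final position, so it raises to [u]. → [bedlapwinadaubu].
/kapibiratragme/: /e/ is a mid vowel in word-final position, so it raises to [i]. → [kapibiratragmi].

swodokivau, bedlapwinadaubu, kapibiratragmi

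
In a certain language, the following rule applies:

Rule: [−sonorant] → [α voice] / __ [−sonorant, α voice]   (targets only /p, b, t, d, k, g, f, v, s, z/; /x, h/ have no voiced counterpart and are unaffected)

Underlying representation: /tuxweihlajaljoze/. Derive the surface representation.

tuxweihlajaljoze

No segment of /tuxweihlajaljoze/ meets the structural description of the rule, so the form surfaces unchanged.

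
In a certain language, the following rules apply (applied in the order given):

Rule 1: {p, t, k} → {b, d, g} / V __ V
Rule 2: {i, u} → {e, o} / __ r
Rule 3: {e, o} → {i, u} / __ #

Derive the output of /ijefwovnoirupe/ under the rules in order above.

ijefwovnoerubi

Rule 1 (intervocalic voicing): /p/ is a voiceless stop between vowels /u/ and /e/, so it voices to [b]. /ijefwovnoirupe/ → ijefwovnoirube.
Rule 2 (pre-rhotic lowering): /i/ is a high vowel immediately before /r/, so it lowers to [e]. /ijefwovnoirube/ → ijefwovnoerube.
Rule 3 (final vowel raising): /e/ is a mid vowel in word-final position, so it raises to [i]. /ijefwovnoerube/ → ijefwovnoerubi.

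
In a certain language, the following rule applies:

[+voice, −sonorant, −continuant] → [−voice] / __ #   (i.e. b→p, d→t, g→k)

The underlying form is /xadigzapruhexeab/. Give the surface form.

xadigzapruhexeap

/b/ is a voiced stop in word-final position, so it devoices to [p].
Surface form: [xadigzapruhexeap].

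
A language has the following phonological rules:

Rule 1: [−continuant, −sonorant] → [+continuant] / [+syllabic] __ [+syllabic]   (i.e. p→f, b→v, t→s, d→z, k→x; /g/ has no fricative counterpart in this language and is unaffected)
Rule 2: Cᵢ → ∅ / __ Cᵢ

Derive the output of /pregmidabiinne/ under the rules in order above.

Rule 1 (intervocalic spirantization): /d/ is a stop between vowels /i/ and /a/, so it spirantizes to the fricative [z]. /b/ is a stop between vowels /a/ and /i/, so it spirantizes to the fricative [v]. /pregmidabiinne/ → pregmizaviinne.
Rule 2 (degemination): /nn/ is a geminate; the first /n/ deletes. /pregmizaviinne/ → pregmizaviine.

pregmizaviine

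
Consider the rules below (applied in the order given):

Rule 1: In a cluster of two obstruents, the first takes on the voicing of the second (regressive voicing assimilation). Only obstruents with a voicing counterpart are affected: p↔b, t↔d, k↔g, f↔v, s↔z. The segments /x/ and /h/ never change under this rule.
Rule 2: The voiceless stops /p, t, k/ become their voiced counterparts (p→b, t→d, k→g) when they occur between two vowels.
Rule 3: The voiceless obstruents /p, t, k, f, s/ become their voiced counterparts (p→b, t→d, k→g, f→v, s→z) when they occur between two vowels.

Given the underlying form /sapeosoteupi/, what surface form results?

Rule 1 (regressive voicing assimilation): no segment meets the environment; /sapeosoteupi/ is unchanged.
Rule 2 (intervocalic voicing): /p/ is a voiceless stop between vowels /a/ and /e/, so it voices to [b]. /t/ is a voiceless stop between vowels /o/ and /e/, so it voices to [d]. /p/ is a voiceless stop between vowels /u/ and /i/, so it voices to [b]. /sapeosoteupi/ → sabeosodeubi.
Rule 3 (intervocalic voicing): /s/ is a voiceless obstruent between vowels /o/ and /o/, so it voices to [z]. /sabeosodeubi/ → sabeozodeubi.

sabeozodeubi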